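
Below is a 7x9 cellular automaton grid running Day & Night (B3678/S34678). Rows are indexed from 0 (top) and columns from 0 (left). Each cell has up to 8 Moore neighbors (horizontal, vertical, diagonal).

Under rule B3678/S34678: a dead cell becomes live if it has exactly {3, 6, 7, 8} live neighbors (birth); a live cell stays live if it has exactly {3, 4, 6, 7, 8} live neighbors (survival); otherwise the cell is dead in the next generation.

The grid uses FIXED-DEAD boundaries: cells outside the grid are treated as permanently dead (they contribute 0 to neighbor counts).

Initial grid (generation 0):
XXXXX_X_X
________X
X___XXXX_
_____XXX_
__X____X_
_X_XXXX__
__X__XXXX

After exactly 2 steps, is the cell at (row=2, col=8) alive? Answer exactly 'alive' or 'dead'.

Answer: alive

Derivation:
Simulating step by step:
Generation 0 (given above): 28 live cells
Generation 1: 22 live cells
_______X_
X_X______
_____X_XX
____XXXXX
___X__XX_
___XXX__X
___X_XXX_
Generation 2: 21 live cells
_________
______XXX
____XX_XX
____XXXXX
___XXX___
__XX_XX__
_____XX__

Cell (2,8) at generation 2: 1 -> alive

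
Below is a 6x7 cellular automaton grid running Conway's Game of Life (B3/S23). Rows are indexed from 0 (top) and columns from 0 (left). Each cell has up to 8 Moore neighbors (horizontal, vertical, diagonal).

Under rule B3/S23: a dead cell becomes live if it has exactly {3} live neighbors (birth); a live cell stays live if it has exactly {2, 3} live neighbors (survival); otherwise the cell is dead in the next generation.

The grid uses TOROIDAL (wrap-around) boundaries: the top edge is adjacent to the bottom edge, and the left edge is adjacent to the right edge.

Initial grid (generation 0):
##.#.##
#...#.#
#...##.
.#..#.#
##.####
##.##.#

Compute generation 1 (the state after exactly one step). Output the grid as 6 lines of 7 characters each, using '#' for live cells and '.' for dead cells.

Answer: ...#...
...#...
.#.##..
.##....
.......
.......

Derivation:
Simulating step by step:
Generation 0 (given above): 25 live cells
Generation 1: 7 live cells
(generation 1 grid is the final answer)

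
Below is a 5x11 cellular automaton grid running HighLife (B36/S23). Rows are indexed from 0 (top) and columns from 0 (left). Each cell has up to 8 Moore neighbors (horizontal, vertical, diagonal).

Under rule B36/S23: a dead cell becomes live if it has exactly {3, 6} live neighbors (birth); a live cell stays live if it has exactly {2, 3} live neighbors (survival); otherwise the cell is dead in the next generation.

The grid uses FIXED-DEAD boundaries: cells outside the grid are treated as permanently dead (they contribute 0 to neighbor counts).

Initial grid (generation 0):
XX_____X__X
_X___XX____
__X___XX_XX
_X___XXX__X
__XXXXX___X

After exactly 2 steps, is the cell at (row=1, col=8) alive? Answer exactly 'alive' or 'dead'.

Simulating step by step:
Generation 0 (given above): 23 live cells
Generation 1: 22 live cells
XX____X____
XXX__X__XXX
_XX_____XXX
_X______X_X
__XXX__X___
Generation 2: 13 live cells
X_X______X_
_______XX_X
_______X___
_X_____XX_X
__XX_______

Cell (1,8) at generation 2: 1 -> alive

Answer: alive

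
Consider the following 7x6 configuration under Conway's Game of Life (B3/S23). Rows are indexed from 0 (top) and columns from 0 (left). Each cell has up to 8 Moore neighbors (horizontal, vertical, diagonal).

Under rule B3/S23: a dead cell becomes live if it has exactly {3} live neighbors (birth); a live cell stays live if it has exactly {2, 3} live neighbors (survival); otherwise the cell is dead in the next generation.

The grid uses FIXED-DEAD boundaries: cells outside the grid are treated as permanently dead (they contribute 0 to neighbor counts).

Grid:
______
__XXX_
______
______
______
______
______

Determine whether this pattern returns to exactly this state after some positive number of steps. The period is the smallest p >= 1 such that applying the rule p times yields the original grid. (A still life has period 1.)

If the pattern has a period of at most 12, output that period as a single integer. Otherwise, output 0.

Answer: 2

Derivation:
Simulating and comparing each generation to the original:
Gen 0 (original, given above): 3 live cells
Gen 1: 3 live cells, differs from original
Gen 2: 3 live cells, MATCHES original -> period = 2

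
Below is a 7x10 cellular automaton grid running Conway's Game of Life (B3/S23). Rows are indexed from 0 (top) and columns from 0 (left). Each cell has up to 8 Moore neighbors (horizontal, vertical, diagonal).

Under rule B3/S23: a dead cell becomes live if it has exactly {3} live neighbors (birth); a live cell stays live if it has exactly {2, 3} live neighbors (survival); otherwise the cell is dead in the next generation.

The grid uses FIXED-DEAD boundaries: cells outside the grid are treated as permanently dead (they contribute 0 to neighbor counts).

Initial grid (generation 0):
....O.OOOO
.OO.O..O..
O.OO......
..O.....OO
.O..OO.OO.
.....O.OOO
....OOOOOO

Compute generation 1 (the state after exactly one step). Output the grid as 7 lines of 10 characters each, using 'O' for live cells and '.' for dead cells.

Answer: ...O.OOOO.
.OO.OOOO..
........O.
..O.O..OOO
....OO....
..........
....OO...O

Derivation:
Simulating step by step:
Generation 0 (given above): 30 live cells
Generation 1: 22 live cells
(generation 1 grid is the final answer)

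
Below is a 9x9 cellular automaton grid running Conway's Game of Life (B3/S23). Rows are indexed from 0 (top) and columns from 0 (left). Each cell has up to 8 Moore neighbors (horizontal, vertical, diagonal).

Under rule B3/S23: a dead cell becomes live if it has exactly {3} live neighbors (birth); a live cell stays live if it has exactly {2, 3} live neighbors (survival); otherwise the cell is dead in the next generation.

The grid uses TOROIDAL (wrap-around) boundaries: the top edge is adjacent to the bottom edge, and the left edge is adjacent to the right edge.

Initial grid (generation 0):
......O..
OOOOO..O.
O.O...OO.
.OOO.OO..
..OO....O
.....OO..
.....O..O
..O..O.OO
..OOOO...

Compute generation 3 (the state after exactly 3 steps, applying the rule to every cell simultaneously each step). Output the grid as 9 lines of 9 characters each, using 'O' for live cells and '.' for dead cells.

Answer: .O.OO....
.OO...OO.
O.O.OO.O.
OOOOOOO..
OOOO.OOO.
O.OOO..OO
O.OO.....
O.O...O..
.OOOO....

Derivation:
Simulating step by step:
Generation 0 (given above): 31 live cells
Generation 1: 32 live cells
......O..
O.OO.O.O.
O......O.
O...OOO.O
.O.O...O.
....OOOO.
....OO..O
..O..O.OO
..OOOO.O.
Generation 2: 29 live cells
.O.....OO
.O.....O.
O..O...O.
OO..OOO..
O..O.....
...O...OO
...O....O
..O....OO
..OOOO.OO
Generation 3: 42 live cells
(generation 3 grid is the final answer)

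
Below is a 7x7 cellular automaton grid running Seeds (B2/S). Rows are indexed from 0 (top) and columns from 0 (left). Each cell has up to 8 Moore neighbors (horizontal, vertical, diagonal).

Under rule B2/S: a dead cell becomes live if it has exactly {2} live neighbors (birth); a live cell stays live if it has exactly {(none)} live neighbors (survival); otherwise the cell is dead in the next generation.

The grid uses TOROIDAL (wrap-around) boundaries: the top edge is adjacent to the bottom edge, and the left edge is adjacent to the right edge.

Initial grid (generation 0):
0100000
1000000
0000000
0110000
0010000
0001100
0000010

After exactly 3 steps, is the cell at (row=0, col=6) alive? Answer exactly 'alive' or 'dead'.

Simulating step by step:
Generation 0 (given above): 8 live cells
Generation 1: 11 live cells
1000001
0100000
1010000
0001000
0000100
0010010
0011000
Generation 2: 12 live cells
0001000
0010000
0001000
0110100
0010010
0100000
1000110
Generation 3: 16 live cells
0110011
0000100
0000100
0000010
1000100
1011000
0111001

Cell (0,6) at generation 3: 1 -> alive

Answer: alive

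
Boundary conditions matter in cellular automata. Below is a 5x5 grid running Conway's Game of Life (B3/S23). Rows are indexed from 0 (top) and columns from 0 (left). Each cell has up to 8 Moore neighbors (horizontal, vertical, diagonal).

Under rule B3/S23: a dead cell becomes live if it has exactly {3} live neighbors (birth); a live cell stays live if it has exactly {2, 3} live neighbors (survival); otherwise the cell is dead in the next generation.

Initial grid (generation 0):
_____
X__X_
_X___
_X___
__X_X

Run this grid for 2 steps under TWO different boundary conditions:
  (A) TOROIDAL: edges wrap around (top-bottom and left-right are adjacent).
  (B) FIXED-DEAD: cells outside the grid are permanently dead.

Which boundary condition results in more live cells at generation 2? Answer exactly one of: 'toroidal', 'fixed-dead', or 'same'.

Under TOROIDAL boundary, generation 2:
_____
XXXXX
X_X__
X_X__
XXXXX
Population = 14

Under FIXED-DEAD boundary, generation 2:
_____
_X___
X_X__
X_X__
_____
Population = 5

Comparison: toroidal=14, fixed-dead=5 -> toroidal

Answer: toroidal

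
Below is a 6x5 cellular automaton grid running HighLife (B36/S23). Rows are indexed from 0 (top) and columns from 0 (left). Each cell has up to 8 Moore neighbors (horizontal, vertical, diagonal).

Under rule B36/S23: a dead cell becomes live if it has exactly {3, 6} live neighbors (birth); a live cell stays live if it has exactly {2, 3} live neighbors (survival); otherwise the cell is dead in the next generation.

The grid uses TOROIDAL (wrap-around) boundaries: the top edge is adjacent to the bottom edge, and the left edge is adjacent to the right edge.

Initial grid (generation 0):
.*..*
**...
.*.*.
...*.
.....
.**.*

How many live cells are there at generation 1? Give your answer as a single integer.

Answer: 14

Derivation:
Simulating step by step:
Generation 0 (given above): 10 live cells
Generation 1: 14 live cells
*..**
.*..*
**..*
..*..
..**.
.***.
Population at generation 1: 14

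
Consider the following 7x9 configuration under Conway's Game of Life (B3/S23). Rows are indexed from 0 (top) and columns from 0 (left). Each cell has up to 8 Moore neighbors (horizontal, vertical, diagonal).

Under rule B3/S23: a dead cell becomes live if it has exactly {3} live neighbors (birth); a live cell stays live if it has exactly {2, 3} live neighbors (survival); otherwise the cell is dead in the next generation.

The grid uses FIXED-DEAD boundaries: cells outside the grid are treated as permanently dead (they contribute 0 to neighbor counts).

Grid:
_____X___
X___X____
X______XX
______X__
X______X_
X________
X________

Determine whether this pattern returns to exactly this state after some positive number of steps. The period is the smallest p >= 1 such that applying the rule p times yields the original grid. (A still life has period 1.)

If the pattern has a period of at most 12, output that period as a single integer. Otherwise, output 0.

Answer: 0

Derivation:
Simulating and comparing each generation to the original:
Gen 0 (original, given above): 11 live cells
Gen 1: 5 live cells, differs from original
Gen 2: 2 live cells, differs from original
Gen 3: 0 live cells, differs from original
Gen 4: 0 live cells, differs from original
Gen 5: 0 live cells, differs from original
Gen 6: 0 live cells, differs from original
Gen 7: 0 live cells, differs from original
Gen 8: 0 live cells, differs from original
Gen 9: 0 live cells, differs from original
Gen 10: 0 live cells, differs from original
Gen 11: 0 live cells, differs from original
Gen 12: 0 live cells, differs from original
No period found within 12 steps.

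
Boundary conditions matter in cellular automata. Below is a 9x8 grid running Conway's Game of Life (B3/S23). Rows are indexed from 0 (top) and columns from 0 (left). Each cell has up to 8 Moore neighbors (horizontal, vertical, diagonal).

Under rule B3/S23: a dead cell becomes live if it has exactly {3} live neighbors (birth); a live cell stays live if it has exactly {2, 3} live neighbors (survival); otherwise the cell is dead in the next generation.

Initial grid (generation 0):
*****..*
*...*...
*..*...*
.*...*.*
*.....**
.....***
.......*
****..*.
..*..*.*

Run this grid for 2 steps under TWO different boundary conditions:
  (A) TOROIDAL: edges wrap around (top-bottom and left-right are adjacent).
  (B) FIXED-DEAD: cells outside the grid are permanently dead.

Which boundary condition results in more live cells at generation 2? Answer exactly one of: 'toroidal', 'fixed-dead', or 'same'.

Under TOROIDAL boundary, generation 2:
...**.*.
*...*...
*....*..
*.......
........
........
*..****.
*..****.
*.......
Population = 19

Under FIXED-DEAD boundary, generation 2:
*****...
....*...
.....*..
**......
........
......*.
.*.***.*
....**.*
.*.*..**
Population = 22

Comparison: toroidal=19, fixed-dead=22 -> fixed-dead

Answer: fixed-dead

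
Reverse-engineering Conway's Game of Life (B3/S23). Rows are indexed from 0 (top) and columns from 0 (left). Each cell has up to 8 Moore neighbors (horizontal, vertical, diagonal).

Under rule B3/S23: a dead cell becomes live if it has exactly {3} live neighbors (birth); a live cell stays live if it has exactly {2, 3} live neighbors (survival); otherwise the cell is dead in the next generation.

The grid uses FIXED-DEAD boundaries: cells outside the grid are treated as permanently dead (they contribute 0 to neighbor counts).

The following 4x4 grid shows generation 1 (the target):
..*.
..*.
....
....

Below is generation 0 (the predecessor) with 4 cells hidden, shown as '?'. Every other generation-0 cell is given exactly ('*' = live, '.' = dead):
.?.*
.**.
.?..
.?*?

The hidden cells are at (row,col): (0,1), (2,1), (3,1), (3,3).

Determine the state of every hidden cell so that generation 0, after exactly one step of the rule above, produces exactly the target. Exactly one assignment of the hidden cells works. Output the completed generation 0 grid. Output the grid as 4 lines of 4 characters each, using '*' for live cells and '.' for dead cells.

Hidden generation-0 cells (in order): (0,1), (2,1), (3,1), (3,3).
A hidden cell only influences target cells in its own 3x3 neighborhood. Try each of the 2^4 = 16 assignments, step the completed generation 0 forward once under B3/S23, and compare with the target:
  (0,1)=. (2,1)=. (3,1)=. (3,3)=. -> step gives (2,1)='*' but target has '.' -> reject
  (0,1)=. (2,1)=. (3,1)=. (3,3)=* -> step gives (2,1)='*' but target has '.' -> reject
  (0,1)=. (2,1)=. (3,1)=* (3,3)=. -> step reproduces the target at every cell -> ACCEPT
  (0,1)=. (2,1)=. (3,1)=* (3,3)=* -> step gives (2,3)='*' but target has '.' -> reject
  (0,1)=. (2,1)=* (3,1)=. (3,3)=. -> step gives (1,1)='*' but target has '.' -> reject
  (0,1)=. (2,1)=* (3,1)=. (3,3)=* -> step gives (1,1)='*' but target has '.' -> reject
  (0,1)=. (2,1)=* (3,1)=* (3,3)=. -> step gives (1,1)='*' but target has '.' -> reject
  (0,1)=. (2,1)=* (3,1)=* (3,3)=* -> step gives (1,1)='*' but target has '.' -> reject
  (0,1)=* (2,1)=. (3,1)=. (3,3)=. -> step gives (0,1)='*' but target has '.' -> reject
  (0,1)=* (2,1)=. (3,1)=. (3,3)=* -> step gives (0,1)='*' but target has '.' -> reject
  (0,1)=* (2,1)=. (3,1)=* (3,3)=. -> step gives (0,1)='*' but target has '.' -> reject
  (0,1)=* (2,1)=. (3,1)=* (3,3)=* -> step gives (0,1)='*' but target has '.' -> reject
  (0,1)=* (2,1)=* (3,1)=. (3,3)=. -> step gives (0,1)='*' but target has '.' -> reject
  (0,1)=* (2,1)=* (3,1)=. (3,3)=* -> step gives (0,1)='*' but target has '.' -> reject
  (0,1)=* (2,1)=* (3,1)=* (3,3)=. -> step gives (0,1)='*' but target has '.' -> reject
  (0,1)=* (2,1)=* (3,1)=* (3,3)=* -> step gives (0,1)='*' but target has '.' -> reject
Unique solution: (0,1)=dead, (2,1)=dead, (3,1)=live, (3,3)=dead.
Check: live-neighbor counts of every cell in the completed generation 0:
1231
1122
2442
1111
Applying B3/S23 to generation 0 with these counts gives:
..*.
..*.
....
....
which matches the target exactly.

Answer: ...*
.**.
....
.**.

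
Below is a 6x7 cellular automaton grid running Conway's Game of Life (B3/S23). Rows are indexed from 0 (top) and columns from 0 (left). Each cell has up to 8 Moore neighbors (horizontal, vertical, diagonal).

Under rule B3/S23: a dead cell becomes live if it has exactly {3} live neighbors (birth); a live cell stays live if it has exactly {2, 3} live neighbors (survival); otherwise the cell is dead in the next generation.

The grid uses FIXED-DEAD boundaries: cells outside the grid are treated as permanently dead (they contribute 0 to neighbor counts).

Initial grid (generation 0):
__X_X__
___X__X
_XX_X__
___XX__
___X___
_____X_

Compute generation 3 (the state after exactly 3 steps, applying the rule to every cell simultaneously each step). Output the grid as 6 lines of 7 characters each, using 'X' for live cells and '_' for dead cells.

Answer: _______
_______
____XX_
_______
_______
_______

Derivation:
Simulating step by step:
Generation 0 (given above): 11 live cells
Generation 1: 9 live cells
___X___
_X__XX_
__X_XX_
____X__
___X___
_______
Generation 2: 5 live cells
____X__
__X__X_
_______
____XX_
_______
_______
Generation 3: 2 live cells
(generation 3 grid is the final answer)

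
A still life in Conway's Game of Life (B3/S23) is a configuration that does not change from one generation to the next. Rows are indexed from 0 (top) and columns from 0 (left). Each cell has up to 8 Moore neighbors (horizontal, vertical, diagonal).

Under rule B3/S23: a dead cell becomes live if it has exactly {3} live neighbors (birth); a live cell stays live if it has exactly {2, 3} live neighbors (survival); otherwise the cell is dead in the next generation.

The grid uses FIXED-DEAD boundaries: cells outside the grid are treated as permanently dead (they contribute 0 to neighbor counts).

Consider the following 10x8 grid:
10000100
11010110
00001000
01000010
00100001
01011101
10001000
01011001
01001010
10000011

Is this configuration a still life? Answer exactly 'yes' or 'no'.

Compute generation 1 and compare to generation 0 (given above):
Generation 1:
11001110
11000110
11101010
00000000
01111101
01111110
11000010
11111000
11111010
00000111
Cell (0,1) differs: gen0=0 vs gen1=1 -> NOT a still life.

Answer: no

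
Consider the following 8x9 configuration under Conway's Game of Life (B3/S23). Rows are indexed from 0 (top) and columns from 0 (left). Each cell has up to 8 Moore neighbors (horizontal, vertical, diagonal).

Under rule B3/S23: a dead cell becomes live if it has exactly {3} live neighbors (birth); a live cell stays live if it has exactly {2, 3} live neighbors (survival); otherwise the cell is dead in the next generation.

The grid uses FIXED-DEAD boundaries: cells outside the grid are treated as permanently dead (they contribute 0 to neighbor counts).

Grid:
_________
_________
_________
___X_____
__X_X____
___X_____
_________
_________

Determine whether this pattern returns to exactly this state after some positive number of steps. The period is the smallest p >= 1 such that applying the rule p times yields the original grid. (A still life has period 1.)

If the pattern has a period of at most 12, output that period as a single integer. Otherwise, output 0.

Answer: 1

Derivation:
Simulating and comparing each generation to the original:
Gen 0 (original, given above): 4 live cells
Gen 1: 4 live cells, MATCHES original -> period = 1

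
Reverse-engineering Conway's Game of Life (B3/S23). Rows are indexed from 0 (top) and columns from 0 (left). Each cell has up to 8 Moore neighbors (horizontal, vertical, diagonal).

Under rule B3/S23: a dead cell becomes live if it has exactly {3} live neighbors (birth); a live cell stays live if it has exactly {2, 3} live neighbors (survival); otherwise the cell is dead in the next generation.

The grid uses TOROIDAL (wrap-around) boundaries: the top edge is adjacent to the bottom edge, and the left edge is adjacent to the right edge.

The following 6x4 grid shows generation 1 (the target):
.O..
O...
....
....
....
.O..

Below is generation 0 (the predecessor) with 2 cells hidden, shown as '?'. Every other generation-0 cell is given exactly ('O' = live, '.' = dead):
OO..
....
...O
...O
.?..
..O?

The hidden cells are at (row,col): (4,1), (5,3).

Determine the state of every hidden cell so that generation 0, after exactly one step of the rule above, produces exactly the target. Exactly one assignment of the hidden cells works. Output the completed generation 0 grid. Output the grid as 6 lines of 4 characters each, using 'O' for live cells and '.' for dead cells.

Hidden generation-0 cells (in order): (4,1), (5,3).
A hidden cell only influences target cells in its own 3x3 neighborhood. Try each of the 2^2 = 4 assignments, step the completed generation 0 forward once under B3/S23, and compare with the target:
  (4,1)=. (5,3)=. -> step reproduces the target at every cell -> ACCEPT
  (4,1)=. (5,3)=O -> step gives (0,0)='O' but target has '.' -> reject
  (4,1)=O (5,3)=. -> step gives (3,0)='O' but target has '.' -> reject
  (4,1)=O (5,3)=O -> step gives (0,0)='O' but target has '.' -> reject
Unique solution: (4,1)=dead, (5,3)=dead.
Check: live-neighbor counts of every cell in the completed generation 0:
1222
3222
2021
2021
1122
2312
Applying B3/S23 to generation 0 with these counts gives:
.O..
O...
....
....
....
.O..
which matches the target exactly.

Answer: OO..
....
...O
...O
....
..O.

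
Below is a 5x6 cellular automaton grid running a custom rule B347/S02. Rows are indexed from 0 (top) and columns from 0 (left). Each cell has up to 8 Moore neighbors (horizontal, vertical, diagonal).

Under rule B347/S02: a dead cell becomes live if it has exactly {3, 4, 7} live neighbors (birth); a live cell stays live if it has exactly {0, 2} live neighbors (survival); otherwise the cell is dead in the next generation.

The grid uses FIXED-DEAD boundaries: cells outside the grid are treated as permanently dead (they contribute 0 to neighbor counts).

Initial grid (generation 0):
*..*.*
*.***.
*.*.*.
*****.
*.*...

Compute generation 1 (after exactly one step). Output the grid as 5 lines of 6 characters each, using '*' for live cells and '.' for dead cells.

Answer: .**.*.
*....*
.*...*
....*.
*..*..

Derivation:
Simulating step by step:
Generation 0 (given above): 17 live cells
Generation 1: 10 live cells
(generation 1 grid is the final answer)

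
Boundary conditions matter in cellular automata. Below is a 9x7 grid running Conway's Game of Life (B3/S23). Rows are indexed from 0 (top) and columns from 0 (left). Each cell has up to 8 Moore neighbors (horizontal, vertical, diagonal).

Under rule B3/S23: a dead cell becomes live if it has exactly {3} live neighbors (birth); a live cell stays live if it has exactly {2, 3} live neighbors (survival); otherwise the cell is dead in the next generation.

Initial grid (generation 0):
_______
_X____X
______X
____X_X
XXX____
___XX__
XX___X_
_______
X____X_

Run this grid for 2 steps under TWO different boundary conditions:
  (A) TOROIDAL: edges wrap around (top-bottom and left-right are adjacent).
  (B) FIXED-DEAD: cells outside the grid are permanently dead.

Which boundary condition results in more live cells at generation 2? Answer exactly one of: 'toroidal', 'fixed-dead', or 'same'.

Under TOROIDAL boundary, generation 2:
X_____X
X______
_____XX
_XX_X__
_XX____
XXX___X
X__XXX_
_______
_X____X
Population = 20

Under FIXED-DEAD boundary, generation 2:
_______
_______
_______
_XX_XXX
_XX__X_
__X____
___XX__
_______
_______
Population = 11

Comparison: toroidal=20, fixed-dead=11 -> toroidal

Answer: toroidal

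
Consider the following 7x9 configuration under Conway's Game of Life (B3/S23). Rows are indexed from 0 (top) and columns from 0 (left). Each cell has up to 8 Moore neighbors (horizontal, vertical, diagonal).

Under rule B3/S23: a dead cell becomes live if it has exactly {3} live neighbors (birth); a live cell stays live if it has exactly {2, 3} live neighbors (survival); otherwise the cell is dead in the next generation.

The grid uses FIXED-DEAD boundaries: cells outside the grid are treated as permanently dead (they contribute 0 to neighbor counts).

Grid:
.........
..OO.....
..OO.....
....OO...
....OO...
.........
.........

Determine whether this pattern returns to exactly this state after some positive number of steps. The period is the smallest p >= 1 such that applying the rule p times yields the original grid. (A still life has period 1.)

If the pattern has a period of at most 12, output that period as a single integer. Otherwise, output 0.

Answer: 2

Derivation:
Simulating and comparing each generation to the original:
Gen 0 (original, given above): 8 live cells
Gen 1: 6 live cells, differs from original
Gen 2: 8 live cells, MATCHES original -> period = 2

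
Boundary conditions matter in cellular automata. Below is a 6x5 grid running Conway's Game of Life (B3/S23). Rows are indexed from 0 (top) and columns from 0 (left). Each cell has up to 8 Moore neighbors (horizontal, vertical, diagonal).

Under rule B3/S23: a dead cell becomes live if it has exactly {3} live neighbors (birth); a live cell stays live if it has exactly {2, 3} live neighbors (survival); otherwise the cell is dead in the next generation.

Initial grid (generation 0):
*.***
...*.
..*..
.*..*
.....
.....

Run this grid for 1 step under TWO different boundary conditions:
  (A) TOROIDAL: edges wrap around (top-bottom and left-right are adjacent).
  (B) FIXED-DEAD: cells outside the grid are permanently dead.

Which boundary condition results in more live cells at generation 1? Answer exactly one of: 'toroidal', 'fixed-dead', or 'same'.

Answer: toroidal

Derivation:
Under TOROIDAL boundary, generation 1:
..***
.*...
..**.
.....
.....
...**
Population = 8

Under FIXED-DEAD boundary, generation 1:
..***
.*..*
..**.
.....
.....
.....
Population = 7

Comparison: toroidal=8, fixed-dead=7 -> toroidal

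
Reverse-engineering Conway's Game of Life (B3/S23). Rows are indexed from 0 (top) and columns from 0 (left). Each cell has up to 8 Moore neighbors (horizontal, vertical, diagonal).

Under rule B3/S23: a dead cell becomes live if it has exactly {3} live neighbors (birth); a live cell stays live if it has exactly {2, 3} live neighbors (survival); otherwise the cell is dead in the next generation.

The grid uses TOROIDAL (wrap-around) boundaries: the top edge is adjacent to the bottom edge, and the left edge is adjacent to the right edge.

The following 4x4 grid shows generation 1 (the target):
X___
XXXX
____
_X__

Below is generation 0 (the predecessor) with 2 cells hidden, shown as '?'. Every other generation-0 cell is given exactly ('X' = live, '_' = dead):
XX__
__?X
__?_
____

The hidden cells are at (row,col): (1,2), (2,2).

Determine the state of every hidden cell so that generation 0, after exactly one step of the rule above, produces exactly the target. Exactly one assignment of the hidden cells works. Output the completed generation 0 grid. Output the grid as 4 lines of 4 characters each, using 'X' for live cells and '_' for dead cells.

Hidden generation-0 cells (in order): (1,2), (2,2).
A hidden cell only influences target cells in its own 3x3 neighborhood. Try each of the 2^2 = 4 assignments, step the completed generation 0 forward once under B3/S23, and compare with the target:
  (1,2)=_ (2,2)=_ -> step gives (1,1)='_' but target has 'X' -> reject
  (1,2)=_ (2,2)=X -> step reproduces the target at every cell -> ACCEPT
  (1,2)=X (2,2)=_ -> step gives (0,1)='X' but target has '_' -> reject
  (1,2)=X (2,2)=X -> step gives (0,1)='X' but target has '_' -> reject
Unique solution: (1,2)=dead, (2,2)=live.
Check: live-neighbor counts of every cell in the completed generation 0:
2122
3332
1112
2322
Applying B3/S23 to generation 0 with these counts gives:
X___
XXXX
____
_X__
which matches the target exactly.

Answer: XX__
___X
__X_
____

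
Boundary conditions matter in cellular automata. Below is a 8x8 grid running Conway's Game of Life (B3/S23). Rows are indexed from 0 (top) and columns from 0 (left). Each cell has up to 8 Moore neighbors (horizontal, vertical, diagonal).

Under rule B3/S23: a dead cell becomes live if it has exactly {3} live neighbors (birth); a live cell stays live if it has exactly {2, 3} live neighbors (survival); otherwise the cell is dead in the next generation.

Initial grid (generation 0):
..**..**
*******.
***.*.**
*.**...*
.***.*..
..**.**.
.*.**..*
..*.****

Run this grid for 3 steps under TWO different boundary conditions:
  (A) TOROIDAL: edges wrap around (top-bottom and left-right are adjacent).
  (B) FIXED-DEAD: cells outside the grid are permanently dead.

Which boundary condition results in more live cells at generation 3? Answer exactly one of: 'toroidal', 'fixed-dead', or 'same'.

Answer: fixed-dead

Derivation:
Under TOROIDAL boundary, generation 3:
........
........
........
.....***
....**.*
....**..
*.....*.
*.......
Population = 11

Under FIXED-DEAD boundary, generation 3:
........
......**
......**
.....*..
....***.
......*.
....*..*
.....***
Population = 14

Comparison: toroidal=11, fixed-dead=14 -> fixed-dead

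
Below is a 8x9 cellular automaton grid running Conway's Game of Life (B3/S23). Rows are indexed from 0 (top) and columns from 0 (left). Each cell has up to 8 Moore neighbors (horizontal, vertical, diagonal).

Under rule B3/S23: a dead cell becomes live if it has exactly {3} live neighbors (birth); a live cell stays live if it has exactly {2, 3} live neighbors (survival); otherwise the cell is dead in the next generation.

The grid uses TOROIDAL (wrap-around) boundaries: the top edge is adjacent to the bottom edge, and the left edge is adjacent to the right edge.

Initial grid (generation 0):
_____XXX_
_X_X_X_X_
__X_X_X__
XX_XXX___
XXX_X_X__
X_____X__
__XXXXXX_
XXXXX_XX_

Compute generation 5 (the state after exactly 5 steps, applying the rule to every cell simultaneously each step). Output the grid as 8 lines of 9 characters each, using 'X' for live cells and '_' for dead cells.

Answer: XX_______
XX____X_X
____XX_XX
__XX____X
_X______X
_X_XXX___
__X___XXX
________X

Derivation:
Simulating step by step:
Generation 0 (given above): 35 live cells
Generation 1: 16 live cells
X________
__XX___X_
X_____X__
X_____X__
__X_X_X_X
X_______X
X________
_X_______
Generation 2: 24 live cells
_XX______
_X______X
_X____XXX
XX____X_X
_X___X__X
XX_____XX
XX______X
XX_______
Generation 3: 17 live cells
__X______
_X______X
_XX___X__
_XX__XX__
__X___X__
__X____X_
__X____X_
________X
Generation 4: 22 live cells
X________
XX_______
_____XXX_
___X_XXX_
__XX_XXX_
_XXX__XX_
_______XX
_________
Generation 5: 24 live cells
(generation 5 grid is the final answer)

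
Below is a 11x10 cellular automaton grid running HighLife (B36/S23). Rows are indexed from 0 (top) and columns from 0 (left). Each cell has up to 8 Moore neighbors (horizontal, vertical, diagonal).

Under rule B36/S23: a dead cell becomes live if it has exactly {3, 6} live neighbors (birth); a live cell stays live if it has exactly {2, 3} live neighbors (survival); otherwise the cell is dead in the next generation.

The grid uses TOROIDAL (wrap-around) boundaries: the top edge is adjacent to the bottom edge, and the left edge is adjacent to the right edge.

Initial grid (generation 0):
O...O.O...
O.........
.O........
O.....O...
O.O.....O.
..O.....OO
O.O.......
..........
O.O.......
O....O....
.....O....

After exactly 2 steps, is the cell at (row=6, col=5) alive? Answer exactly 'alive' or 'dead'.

Answer: dead

Derivation:
Simulating step by step:
Generation 0 (given above): 20 live cells
Generation 1: 21 live cells
.....O....
OO........
OO........
O........O
O......OO.
O.OO....O.
.O.......O
..........
.O........
.O........
....OOO...
Generation 2: 23 live cells
....OOO...
OO........
..........
........O.
O......OOO
O.O....OO.
OOO......O
O.........
..........
.....O....
....OOO...

Cell (6,5) at generation 2: 0 -> dead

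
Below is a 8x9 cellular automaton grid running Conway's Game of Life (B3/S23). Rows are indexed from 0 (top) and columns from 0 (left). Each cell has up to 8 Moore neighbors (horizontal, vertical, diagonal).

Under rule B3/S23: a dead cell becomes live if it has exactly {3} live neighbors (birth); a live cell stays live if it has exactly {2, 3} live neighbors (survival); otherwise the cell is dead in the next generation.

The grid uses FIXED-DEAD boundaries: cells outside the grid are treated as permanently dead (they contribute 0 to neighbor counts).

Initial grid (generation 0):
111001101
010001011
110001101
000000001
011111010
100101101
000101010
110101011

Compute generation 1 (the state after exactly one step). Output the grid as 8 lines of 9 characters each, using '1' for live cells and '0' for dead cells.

Answer: 111001101
000010001
110001101
100100001
011101011
010000001
110101000
001000011

Derivation:
Simulating step by step:
Generation 0 (given above): 36 live cells
Generation 1: 31 live cells
(generation 1 grid is the final answer)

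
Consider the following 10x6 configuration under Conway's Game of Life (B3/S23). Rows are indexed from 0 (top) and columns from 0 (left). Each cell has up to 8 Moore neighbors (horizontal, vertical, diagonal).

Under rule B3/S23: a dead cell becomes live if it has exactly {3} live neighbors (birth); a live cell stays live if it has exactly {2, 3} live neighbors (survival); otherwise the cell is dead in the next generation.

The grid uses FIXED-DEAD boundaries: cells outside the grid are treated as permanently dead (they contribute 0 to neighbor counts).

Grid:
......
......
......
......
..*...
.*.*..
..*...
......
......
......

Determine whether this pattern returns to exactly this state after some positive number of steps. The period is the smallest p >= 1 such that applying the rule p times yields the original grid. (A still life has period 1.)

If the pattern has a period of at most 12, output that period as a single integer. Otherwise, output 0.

Answer: 1

Derivation:
Simulating and comparing each generation to the original:
Gen 0 (original, given above): 4 live cells
Gen 1: 4 live cells, MATCHES original -> period = 1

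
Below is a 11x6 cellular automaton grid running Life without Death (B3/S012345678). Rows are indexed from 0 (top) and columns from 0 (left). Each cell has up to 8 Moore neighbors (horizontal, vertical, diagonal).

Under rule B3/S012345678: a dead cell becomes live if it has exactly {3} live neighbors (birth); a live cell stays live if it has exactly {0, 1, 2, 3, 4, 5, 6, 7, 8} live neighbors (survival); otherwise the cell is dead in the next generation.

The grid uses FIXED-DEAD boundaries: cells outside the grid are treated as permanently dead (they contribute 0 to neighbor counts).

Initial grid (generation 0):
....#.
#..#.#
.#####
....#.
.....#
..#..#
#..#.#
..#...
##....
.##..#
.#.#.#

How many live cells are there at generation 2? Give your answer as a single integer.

Answer: 38

Derivation:
Simulating step by step:
Generation 0 (given above): 25 live cells
Generation 1: 34 live cells
....#.
##.#.#
.#####
..#.#.
....##
..#..#
######
#.#...
##....
.##.##
.#.###
Generation 2: 38 live cells
....#.
##.#.#
######
.##.#.
....##
..#..#
######
#.#.#.
##.#..
.##.##
.#.###
Population at generation 2: 38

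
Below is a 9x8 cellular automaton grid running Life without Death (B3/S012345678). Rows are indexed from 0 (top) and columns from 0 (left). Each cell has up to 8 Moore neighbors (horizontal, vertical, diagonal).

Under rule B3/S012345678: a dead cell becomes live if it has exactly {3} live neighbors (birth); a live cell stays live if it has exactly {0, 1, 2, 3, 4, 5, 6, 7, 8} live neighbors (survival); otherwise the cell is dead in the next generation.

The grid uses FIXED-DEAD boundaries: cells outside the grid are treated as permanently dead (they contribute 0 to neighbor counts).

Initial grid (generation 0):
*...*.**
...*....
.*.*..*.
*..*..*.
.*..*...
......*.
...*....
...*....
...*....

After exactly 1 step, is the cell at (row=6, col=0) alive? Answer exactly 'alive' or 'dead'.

Answer: dead

Derivation:
Simulating step by step:
Generation 0 (given above): 17 live cells
Generation 1: 29 live cells
*...*.**
..******
.*.**.*.
**.****.
.*..**..
......*.
...*....
..***...
...*....

Cell (6,0) at generation 1: 0 -> dead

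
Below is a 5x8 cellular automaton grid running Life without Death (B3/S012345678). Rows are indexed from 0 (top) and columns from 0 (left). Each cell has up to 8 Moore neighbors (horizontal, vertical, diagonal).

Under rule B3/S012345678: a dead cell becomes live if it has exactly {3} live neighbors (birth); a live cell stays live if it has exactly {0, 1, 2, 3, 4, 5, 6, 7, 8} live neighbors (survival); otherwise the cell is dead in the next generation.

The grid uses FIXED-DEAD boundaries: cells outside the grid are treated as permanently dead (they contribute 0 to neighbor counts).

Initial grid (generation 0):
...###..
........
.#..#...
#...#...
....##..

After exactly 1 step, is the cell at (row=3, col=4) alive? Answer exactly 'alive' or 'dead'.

Simulating step by step:
Generation 0 (given above): 9 live cells
Generation 1: 12 live cells
...###..
...#.#..
.#..#...
#..##...
....##..

Cell (3,4) at generation 1: 1 -> alive

Answer: alive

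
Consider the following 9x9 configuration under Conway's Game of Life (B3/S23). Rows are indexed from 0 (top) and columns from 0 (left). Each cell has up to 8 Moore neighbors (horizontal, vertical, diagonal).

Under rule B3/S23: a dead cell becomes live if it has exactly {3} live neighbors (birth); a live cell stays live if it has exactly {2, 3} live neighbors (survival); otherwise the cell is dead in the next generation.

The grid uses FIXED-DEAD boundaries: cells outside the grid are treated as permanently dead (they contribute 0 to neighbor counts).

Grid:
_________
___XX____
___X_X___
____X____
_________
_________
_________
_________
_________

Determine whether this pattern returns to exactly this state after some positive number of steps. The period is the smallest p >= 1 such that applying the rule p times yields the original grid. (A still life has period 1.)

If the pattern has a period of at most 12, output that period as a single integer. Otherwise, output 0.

Answer: 1

Derivation:
Simulating and comparing each generation to the original:
Gen 0 (original, given above): 5 live cells
Gen 1: 5 live cells, MATCHES original -> period = 1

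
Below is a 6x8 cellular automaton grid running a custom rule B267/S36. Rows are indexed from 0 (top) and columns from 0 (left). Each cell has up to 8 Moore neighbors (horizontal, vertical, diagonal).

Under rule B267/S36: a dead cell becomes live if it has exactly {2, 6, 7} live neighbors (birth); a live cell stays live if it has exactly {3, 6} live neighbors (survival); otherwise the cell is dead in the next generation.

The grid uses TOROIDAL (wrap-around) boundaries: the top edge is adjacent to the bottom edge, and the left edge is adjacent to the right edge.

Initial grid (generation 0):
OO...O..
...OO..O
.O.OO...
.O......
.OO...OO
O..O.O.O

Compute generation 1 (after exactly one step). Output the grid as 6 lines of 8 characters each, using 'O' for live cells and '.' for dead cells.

Answer: ........
...O..O.
...OOO..
.O..OOOO
.OOOOOOO
........

Derivation:
Simulating step by step:
Generation 0 (given above): 18 live cells
Generation 1: 17 live cells
(generation 1 grid is the final answer)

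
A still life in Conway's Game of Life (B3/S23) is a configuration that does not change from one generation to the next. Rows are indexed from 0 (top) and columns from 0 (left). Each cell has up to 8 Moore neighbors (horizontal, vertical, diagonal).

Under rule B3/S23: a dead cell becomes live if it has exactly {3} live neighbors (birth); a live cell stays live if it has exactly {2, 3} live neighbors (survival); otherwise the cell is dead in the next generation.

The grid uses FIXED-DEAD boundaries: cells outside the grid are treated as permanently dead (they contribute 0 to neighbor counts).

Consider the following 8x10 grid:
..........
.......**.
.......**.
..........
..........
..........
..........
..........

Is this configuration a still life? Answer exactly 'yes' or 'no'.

Answer: yes

Derivation:
Compute generation 1 and compare to generation 0 (given above):
Generation 1:
..........
.......**.
.......**.
..........
..........
..........
..........
..........
The grids are IDENTICAL -> still life.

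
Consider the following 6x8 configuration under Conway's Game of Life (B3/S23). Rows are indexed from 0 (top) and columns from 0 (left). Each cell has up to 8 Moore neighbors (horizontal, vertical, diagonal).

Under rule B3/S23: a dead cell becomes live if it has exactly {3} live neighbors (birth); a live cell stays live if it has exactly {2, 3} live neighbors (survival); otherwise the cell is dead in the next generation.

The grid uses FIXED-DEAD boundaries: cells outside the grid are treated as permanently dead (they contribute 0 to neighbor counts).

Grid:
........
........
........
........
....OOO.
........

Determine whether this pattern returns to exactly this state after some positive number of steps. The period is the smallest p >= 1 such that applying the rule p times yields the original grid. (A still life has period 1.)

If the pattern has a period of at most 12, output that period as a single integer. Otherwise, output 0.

Answer: 2

Derivation:
Simulating and comparing each generation to the original:
Gen 0 (original, given above): 3 live cells
Gen 1: 3 live cells, differs from original
Gen 2: 3 live cells, MATCHES original -> period = 2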